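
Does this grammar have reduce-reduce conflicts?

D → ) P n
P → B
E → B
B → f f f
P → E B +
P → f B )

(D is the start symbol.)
A reduce-reduce conflict occurs when an LR(0) state has two complete items [A → α .] and [B → β .] — both call for a reduction, and with no lookahead the parser cannot choose between them.

Augment with D' → D and build the canonical LR(0) collection (I0 = CLOSURE({[D' → . D]}), then GOTO on every symbol after a dot until no new states appear). It has 17 states:
  I0: { [D → . ) P n], [D' → . D] }  — shift
  I1: { [B → . f f f], [D → ) . P n], [E → . B], [P → . B], [P → . E B +], [P → . f B )] }  — shift
  I2: { [D' → D .] }  — accept
  I3: { [E → B .], [P → B .] }  — 2 reduces
  I4: { [B → . f f f], [P → E . B +] }  — shift
  I5: { [D → ) P . n] }  — shift
  I6: { [B → . f f f], [B → f . f f], [P → f . B )] }  — shift
  I7: { [P → f B . )] }  — shift
  I8: { [B → f . f f], [B → f f . f] }  — shift
  I9: { [B → f f . f], [B → f f f .] }  — shift, reduce
  I10: { [B → f f f .] }  — reduce
  I11: { [P → f B ) .] }  — reduce
  I12: { [D → ) P n .] }  — reduce
  I13: { [P → E B . +] }  — shift
  I14: { [B → f . f f] }  — shift
  I15: { [B → f f . f] }  — shift
  I16: { [P → E B + .] }  — reduce

I3 contains complete items [E → B .], [P → B .] — reduce-reduce conflict.

Answer: Yes — I3: [E → B .] vs [P → B .]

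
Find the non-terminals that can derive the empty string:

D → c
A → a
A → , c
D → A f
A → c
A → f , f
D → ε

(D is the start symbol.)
A non-terminal is nullable if it can derive ε (the empty string): either it has an ε-production, or it has a production whose right-hand side consists entirely of nullable non-terminals.

ε-productions: D → ε
So D is immediately nullable.
No further non-terminal can be added: every production for the remaining non-terminals contains a terminal or a non-nullable non-terminal.
Nullable = { 'D' }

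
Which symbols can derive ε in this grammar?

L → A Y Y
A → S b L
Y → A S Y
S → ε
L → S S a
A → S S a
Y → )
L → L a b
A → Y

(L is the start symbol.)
{ 'S' }

A non-terminal is nullable if it can derive ε (the empty string): either it has an ε-production, or it has a production whose right-hand side consists entirely of nullable non-terminals.

ε-productions: S → ε
So S is immediately nullable.
No further non-terminal can be added: every production for the remaining non-terminals contains a terminal or a non-nullable non-terminal.
Nullable = { 'S' }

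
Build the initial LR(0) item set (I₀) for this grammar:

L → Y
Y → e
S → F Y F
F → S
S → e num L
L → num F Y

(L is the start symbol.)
{ [L → . Y], [L → . num F Y], [L' → . L], [Y → . e] }

First, augment the grammar with L' → L
I₀ = CLOSURE({ [L' → . L] }):
  [L' → . L] has the dot before L: add [L → . Y], [L → . num F Y]
  [L → . Y] has the dot before Y: add [Y → . e]
No further items can be added.

I₀ = { [L → . Y], [L → . num F Y], [L' → . L], [Y → . e] }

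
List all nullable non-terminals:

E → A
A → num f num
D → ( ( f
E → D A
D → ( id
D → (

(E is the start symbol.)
None

A non-terminal is nullable if it can derive ε (the empty string): either it has an ε-production, or it has a production whose right-hand side consists entirely of nullable non-terminals.

There are no ε-productions, so no non-terminal can derive ε.
No non-terminals are nullable.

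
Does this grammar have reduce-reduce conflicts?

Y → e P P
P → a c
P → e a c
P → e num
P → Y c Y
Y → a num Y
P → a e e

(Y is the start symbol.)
Yes — I10: [P → a c .] vs [P → e a c .]

A reduce-reduce conflict occurs when an LR(0) state has two complete items [A → α .] and [B → β .] — both call for a reduction, and with no lookahead the parser cannot choose between them.

Augment with Y' → Y and build the canonical LR(0) collection (I0 = CLOSURE({[Y' → . Y]}), then GOTO on every symbol after a dot until no new states appear). It has 19 states:
  I0: { [Y → . a num Y], [Y → . e P P], [Y' → . Y] }  — shift
  I1: { [Y' → Y .] }  — accept
  I2: { [Y → a . num Y] }  — shift
  I3: { [P → . Y c Y], [P → . a c], [P → . a e e], [P → . e a c], [P → . e num], [Y → . a num Y], [Y → . e P P], [Y → e . P P] }  — shift
  I4: { [P → . Y c Y], [P → . a c], [P → . a e e], [P → . e a c], [P → . e num], [Y → . a num Y], [Y → . e P P], [Y → e P . P] }  — shift
  I5: { [P → Y . c Y] }  — shift
  I6: { [P → a . c], [P → a . e e], [Y → a . num Y] }  — shift
  I7: { [P → . Y c Y], [P → . a c], [P → . a e e], [P → . e a c], [P → . e num], [P → e . a c], [P → e . num], [Y → . a num Y], [Y → . e P P], [Y → e . P P] }  — shift
  I8: { [P → a . c], [P → a . e e], [P → e a . c], [Y → a . num Y] }  — shift
  I9: { [P → e num .] }  — reduce
  I10: { [P → a c .], [P → e a c .] }  — 2 reduces
  I11: { [P → a e . e] }  — shift
  I12: { [Y → . a num Y], [Y → . e P P], [Y → a num . Y] }  — shift
  I13: { [Y → a num Y .] }  — reduce
  I14: { [P → a e e .] }  — reduce
  I15: { [P → a c .] }  — reduce
  I16: { [P → Y c . Y], [Y → . a num Y], [Y → . e P P] }  — shift
  I17: { [P → Y c Y .] }  — reduce
  I18: { [Y → e P P .] }  — reduce

I10 contains complete items [P → a c .], [P → e a c .] — reduce-reduce conflict.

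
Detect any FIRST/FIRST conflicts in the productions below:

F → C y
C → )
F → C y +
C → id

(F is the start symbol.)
Yes. F → C y / F → C y '+' on { ')', 'id' }

A FIRST/FIRST conflict occurs when two productions N → α and N → β for the same non-terminal have FIRST(α) ∩ FIRST(β) ≠ ∅ (with ε ∈ FIRST of a nullable right-hand side, so two nullable alternatives also conflict).

FIRST sets of the non-terminals at (or reachable through a nullable prefix from) the front of some alternative:
  FIRST(C) = { ')', 'id' }

Productions for F:
  F → C y: FIRST = { ')', 'id' }
  F → C y +: FIRST = { ')', 'id' }
Productions for C:
  C → ): FIRST = { ')' }
  C → id: FIRST = { 'id' }

Conflict for F: F → C y and F → C y +
  Overlap: { ')', 'id' }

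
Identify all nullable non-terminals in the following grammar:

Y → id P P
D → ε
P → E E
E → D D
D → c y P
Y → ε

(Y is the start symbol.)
{ 'D', 'E', 'P', 'Y' }

A non-terminal is nullable if it can derive ε (the empty string): either it has an ε-production, or it has a production whose right-hand side consists entirely of nullable non-terminals.

ε-productions: D → ε, Y → ε
So D, Y are immediately nullable.
E → D D: every symbol on the right is nullable, so E is nullable too.
P → E E: every symbol on the right is nullable, so P is nullable too.
Every non-terminal is now nullable.
Nullable = { 'D', 'E', 'P', 'Y' }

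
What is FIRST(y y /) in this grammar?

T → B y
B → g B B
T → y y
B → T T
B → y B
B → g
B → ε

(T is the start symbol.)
To compute FIRST(y y /), process the symbols left to right:
Symbol y is a terminal. Add 'y' and stop.
FIRST(y y /) = { 'y' }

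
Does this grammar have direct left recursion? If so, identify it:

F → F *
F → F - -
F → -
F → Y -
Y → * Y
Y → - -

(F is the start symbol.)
F → F *: LEFT RECURSIVE (starts with F)
F → F - -: LEFT RECURSIVE (starts with F)
F → -: starts with '-'
F → Y -: starts with Y
Y → * Y: starts with '*'
Y → - -: starts with '-'

The grammar has direct left recursion on: F.

Answer: Yes, F is left-recursive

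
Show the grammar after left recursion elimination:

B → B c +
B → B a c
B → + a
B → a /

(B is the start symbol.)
B → + a B'
B → a / B'
B' → c + B'
B' → a c B'
B' → ε

B is directly left-recursive. The standard transformation for
  A → A α₁ | ... | A α_m | β₁ | ... | β_n
is
  A  → β₁ A' | ... | β_n A'
  A' → α₁ A' | ... | α_m A' | ε

B → + a becomes B → + a B'
B → a / becomes B → a / B'
B → B c + becomes B' → c + B'
B → B a c becomes B' → a c B'
Add B' → ε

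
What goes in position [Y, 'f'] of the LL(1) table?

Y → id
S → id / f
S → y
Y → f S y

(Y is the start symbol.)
To find M[Y, 'f'], we find productions for Y where 'f' is in the predict set (PREDICT(N → α) = (FIRST(α) \ {ε}) ∪ (FOLLOW(N) if α ⇒* ε)).

Y → id: PREDICT = { 'id' }
Y → f S y: PREDICT = { 'f' }
  'f' is in predict set, so this production goes in M[Y, 'f']

M[Y, 'f'] = Y → f S y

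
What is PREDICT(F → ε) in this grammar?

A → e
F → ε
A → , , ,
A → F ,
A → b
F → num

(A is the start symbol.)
{ ',' }

PREDICT(F → ε) = (FIRST(RHS) \ {ε}) ∪ (FOLLOW(F) if ε ∈ FIRST(RHS), i.e. RHS ⇒* ε)
The right-hand side is ε (FIRST(ε) = { ε }), so the predict set is FOLLOW(F) = { ',' }
PREDICT(F → ε) = { ',' }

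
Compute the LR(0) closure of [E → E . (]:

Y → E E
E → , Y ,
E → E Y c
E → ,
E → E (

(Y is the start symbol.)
{ [E → E . (] }

Start with: [E → E . (]
The dot precedes the terminal '(', so nothing is added.

CLOSURE = { [E → E . (] }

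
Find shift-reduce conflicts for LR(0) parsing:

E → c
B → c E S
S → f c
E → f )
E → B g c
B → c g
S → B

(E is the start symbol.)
A shift-reduce conflict occurs when an LR(0) state has both:
  - a complete (reduce) item [A → α .] (dot at the end), and
  - a shift item [B → β . c γ] (dot before a terminal).

Augment with E' → E and build the canonical LR(0) collection (I0 = CLOSURE({[E' → . E]}), then GOTO on every symbol after a dot until no new states appear). It has 15 states:
  I0: { [B → . c E S], [B → . c g], [E → . B g c], [E → . c], [E → . f )], [E' → . E] }  — shift
  I1: { [E → B . g c] }  — shift
  I2: { [E' → E .] }  — accept
  I3: { [B → . c E S], [B → . c g], [B → c . E S], [B → c . g], [E → . B g c], [E → . c], [E → . f )], [E → c .] }  — shift, reduce
  I4: { [E → f . )] }  — shift
  I5: { [E → f ) .] }  — reduce
  I6: { [B → . c E S], [B → . c g], [B → c E . S], [S → . B], [S → . f c] }  — shift
  I7: { [B → c g .] }  — reduce
  I8: { [S → B .] }  — reduce
  I9: { [B → c E S .] }  — reduce
  I10: { [B → . c E S], [B → . c g], [B → c . E S], [B → c . g], [E → . B g c], [E → . c], [E → . f )] }  — shift
  I11: { [S → f . c] }  — shift
  I12: { [S → f c .] }  — reduce
  I13: { [E → B g . c] }  — shift
  I14: { [E → B g c .] }  — reduce

I3 contains reduce item [E → c .] and shift items [B → . c E S], [B → . c g], [B → c . g], [E → . c], [E → . f )] — shift-reduce conflict.

Answer: Yes — I3: [E → c .] vs [B → . c E S]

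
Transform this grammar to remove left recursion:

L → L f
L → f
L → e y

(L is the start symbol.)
L is directly left-recursive. The standard transformation for
  A → A α₁ | ... | A α_m | β₁ | ... | β_n
is
  A  → β₁ A' | ... | β_n A'
  A' → α₁ A' | ... | α_m A' | ε

L → f becomes L → f L'
L → e y becomes L → e y L'
L → L f becomes L' → f L'
Add L' → ε

Resulting grammar:
L → f L'
L → e y L'
L' → f L'
L' → ε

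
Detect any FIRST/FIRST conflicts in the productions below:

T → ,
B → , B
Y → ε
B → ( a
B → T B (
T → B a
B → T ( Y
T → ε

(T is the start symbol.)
Yes. T → ',' / T → B a on { ',' }; B → ',' B / B → T B '(' on { ',' }; B → ',' B / B → T '(' Y on { ',' }; B → '(' a / B → T B '(' on { '(' }; B → '(' a / B → T '(' Y on { '(' }; B → T B '(' / B → T '(' Y on { '(', ',' }

A FIRST/FIRST conflict occurs when two productions N → α and N → β for the same non-terminal have FIRST(α) ∩ FIRST(β) ≠ ∅ (with ε ∈ FIRST of a nullable right-hand side, so two nullable alternatives also conflict).

FIRST sets of the non-terminals at (or reachable through a nullable prefix from) the front of some alternative:
  FIRST(B) = { '(', ',' }
  FIRST(T) = { '(', ',', ε }

Productions for T:
  T → ,: FIRST = { ',' }
  T → B a: FIRST = { '(', ',' }
  T → ε: FIRST = { ε }
Productions for B:
  B → , B: FIRST = { ',' }
  B → ( a: FIRST = { '(' }
  B → T B (: FIRST = { '(', ',' }
  B → T ( Y: FIRST = { '(', ',' }
Y has only one production, so no FIRST/FIRST conflict is possible there.

Conflict for T: T → , and T → B a
  Overlap: { ',' }
Conflict for B: B → , B and B → T B (
  Overlap: { ',' }
Conflict for B: B → , B and B → T ( Y
  Overlap: { ',' }
Conflict for B: B → ( a and B → T B (
  Overlap: { '(' }
Conflict for B: B → ( a and B → T ( Y
  Overlap: { '(' }
Conflict for B: B → T B ( and B → T ( Y
  Overlap: { '(', ',' }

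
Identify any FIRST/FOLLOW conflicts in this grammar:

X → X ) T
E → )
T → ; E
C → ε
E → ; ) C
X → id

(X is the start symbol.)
A FIRST/FOLLOW conflict occurs when a non-terminal N has a nullable alternative N → β (β ⇒* ε) and another alternative N → α with FIRST(α) ∩ FOLLOW(N) ≠ ∅: on such a lookahead the parser cannot decide between expanding α and letting N vanish via β.

Nullable non-terminals: C.
C has a nullable alternative but only one production, so nothing to check.

E, T, X have no nullable alternative, so no FIRST/FOLLOW check is needed there.

No FIRST/FOLLOW conflicts found.

Answer: No FIRST/FOLLOW conflicts.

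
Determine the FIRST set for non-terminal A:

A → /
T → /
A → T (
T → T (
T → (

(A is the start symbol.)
{ '(', '/' }

FIRST sets of the other non-terminals involved (by the same procedure, iterated to a fixed point):
  FIRST(T) = { '(', '/' }

From A → /:
  - '/' is a terminal: add '/' and stop
From A → T (:
  - T is a non-terminal: add FIRST(T) \ {ε} = { '(', '/' }
    T is not nullable, so stop

Collecting: FIRST(A) = { '(', '/' }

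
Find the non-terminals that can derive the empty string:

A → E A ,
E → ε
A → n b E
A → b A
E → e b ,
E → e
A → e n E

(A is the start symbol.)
ε-productions: E → ε
So E is immediately nullable.
No further non-terminal can be added: every production for the remaining non-terminals contains a terminal or a non-nullable non-terminal.
Nullable = { 'E' }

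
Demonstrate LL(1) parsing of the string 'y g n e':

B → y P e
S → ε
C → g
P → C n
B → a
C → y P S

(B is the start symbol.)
Stack is shown with the top on the left.

Stack    Input      Action
--------------------------
B $      y g n e $  output B → y P e
y P e $  y g n e $  match 'y'
P e $    g n e $    output P → C n
C n e $  g n e $    output C → g
g n e $  g n e $    match 'g'
n e $    n e $      match 'n'
e $      e $        match 'e'
$        $          accept

The string is accepted.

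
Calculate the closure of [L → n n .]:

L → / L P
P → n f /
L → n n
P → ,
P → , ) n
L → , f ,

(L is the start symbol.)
{ [L → n n .] }

To compute CLOSURE, for each item [A → α.Bβ] where B is a non-terminal, add [B → .γ] for all productions B → γ; repeat for the newly added items until nothing changes.

Start with: [L → n n .]
The dot is at the end, so nothing is added.

CLOSURE = { [L → n n .] }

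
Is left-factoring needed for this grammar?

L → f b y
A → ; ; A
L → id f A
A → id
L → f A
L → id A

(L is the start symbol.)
Yes, L has productions with common prefix 'f'; L has productions with common prefix 'id'

Left-factoring is needed when two productions for the same non-terminal
share a common prefix on the right-hand side.

Productions for L:
  L → f b y
  L → id f A
  L → f A
  L → id A
Productions for A:
  A → ; ; A
  A → id

Found common prefix 'f' in productions for L
Found common prefix 'id' in productions for L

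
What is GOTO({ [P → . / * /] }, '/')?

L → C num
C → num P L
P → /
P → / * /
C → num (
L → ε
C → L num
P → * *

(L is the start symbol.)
GOTO(I, '/') = CLOSURE({ [A → αX.β] : [A → α.Xβ] ∈ I, X = '/' })

Items with dot before '/', with the dot advanced:
  [P → . / * /] → [P → / . * /]
Closure adds nothing (no advanced item has the dot before a non-terminal).

GOTO = { [P → / . * /] }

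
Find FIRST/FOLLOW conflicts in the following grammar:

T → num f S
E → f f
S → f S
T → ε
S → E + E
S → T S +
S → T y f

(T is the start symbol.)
A FIRST/FOLLOW conflict occurs when a non-terminal N has a nullable alternative N → β (β ⇒* ε) and another alternative N → α with FIRST(α) ∩ FOLLOW(N) ≠ ∅: on such a lookahead the parser cannot decide between expanding α and letting N vanish via β.

Nullable non-terminals: T.

T: nullable alternative(s) T → ε; FOLLOW(T) = { $, 'f', 'num', 'y' }
  T → num f S: FIRST \ {ε} = { 'num' } — overlaps FOLLOW(T) on { 'num' }: CONFLICT
  T → ε: FIRST \ {ε} = { } — this is the only nullable alternative, skip

E, S have no nullable alternative, so no FIRST/FOLLOW check is needed there.

So the grammar has 1 FIRST/FOLLOW conflict (marked CONFLICT above).

Answer: Yes. T → num f S with FOLLOW(T) on { 'num' }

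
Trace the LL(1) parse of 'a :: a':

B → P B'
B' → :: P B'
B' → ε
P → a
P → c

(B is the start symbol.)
Stack is shown with the top on the left.

Stack      Input     Action
---------------------------
B $        a :: a $  output B → P B'
P B' $     a :: a $  output P → a
a B' $     a :: a $  match 'a'
B' $       :: a $    output B' → :: P B'
:: P B' $  :: a $    match '::'
P B' $     a $       output P → a
a B' $     a $       match 'a'
B' $       $         output B' → ε
$          $         accept

The string is accepted.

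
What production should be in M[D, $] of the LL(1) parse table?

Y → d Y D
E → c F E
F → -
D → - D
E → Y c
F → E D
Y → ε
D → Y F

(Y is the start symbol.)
Empty (error entry)

To find M[D, $], we find productions for D where $ is in the predict set (PREDICT(N → α) = (FIRST(α) \ {ε}) ∪ (FOLLOW(N) if α ⇒* ε)).

Relevant sets:
  FIRST(Y) = { 'd', ε }
  FIRST(F) = { '-', 'c', 'd' }

D → - D: PREDICT = { '-' }
D → Y F: PREDICT = { '-', 'c', 'd' }

M[D, $] is empty (no production applies)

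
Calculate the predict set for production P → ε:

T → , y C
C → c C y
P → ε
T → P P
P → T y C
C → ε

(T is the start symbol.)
PREDICT(P → ε) = (FIRST(RHS) \ {ε}) ∪ (FOLLOW(P) if ε ∈ FIRST(RHS), i.e. RHS ⇒* ε)
The right-hand side is ε (FIRST(ε) = { ε }), so the predict set is FOLLOW(P) = { $, ',', 'y' }
PREDICT(P → ε) = { $, ',', 'y' }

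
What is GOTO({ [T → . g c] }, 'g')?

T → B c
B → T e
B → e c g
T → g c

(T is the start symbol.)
{ [T → g . c] }

GOTO(I, 'g') = CLOSURE({ [A → αX.β] : [A → α.Xβ] ∈ I, X = 'g' })

Items with dot before 'g', with the dot advanced:
  [T → . g c] → [T → g . c]
Closure adds nothing (no advanced item has the dot before a non-terminal).

GOTO = { [T → g . c] }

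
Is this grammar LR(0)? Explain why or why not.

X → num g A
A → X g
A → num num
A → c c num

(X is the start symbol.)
Yes, the grammar is LR(0)

A grammar is LR(0) if no state in the canonical LR(0) collection has:
  - both a shift item (dot before a terminal) and a complete item (shift-reduce conflict), or
  - two or more complete items (reduce-reduce conflict; the accept item [X' → X .] counts as a complete item here).

Augment with X' → X and build the canonical LR(0) collection (I0 = CLOSURE({[X' → . X]}), then GOTO on every symbol after a dot until no new states appear). It has 12 states:
  I0: { [X → . num g A], [X' → . X] }  — shift
  I1: { [X' → X .] }  — accept
  I2: { [X → num . g A] }  — shift
  I3: { [A → . X g], [A → . c c num], [A → . num num], [X → . num g A], [X → num g . A] }  — shift
  I4: { [X → num g A .] }  — reduce
  I5: { [A → X . g] }  — shift
  I6: { [A → c . c num] }  — shift
  I7: { [A → num . num], [X → num . g A] }  — shift
  I8: { [A → num num .] }  — reduce
  I9: { [A → c c . num] }  — shift
  I10: { [A → c c num .] }  — reduce
  I11: { [A → X g .] }  — reduce

Every state is either a pure shift/goto state or contains exactly one complete item and nothing to shift — no conflicts. The grammar is LR(0).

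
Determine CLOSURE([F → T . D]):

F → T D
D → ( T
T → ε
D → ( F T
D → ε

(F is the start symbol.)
{ [D → . ( F T], [D → . ( T], [D → .], [F → T . D] }

Start with: [F → T . D]
  [F → T . D] has the dot before D: add [D → . ( T], [D → . ( F T], [D → .]
No further items can be added.

CLOSURE = { [D → . ( F T], [D → . ( T], [D → .], [F → T . D] }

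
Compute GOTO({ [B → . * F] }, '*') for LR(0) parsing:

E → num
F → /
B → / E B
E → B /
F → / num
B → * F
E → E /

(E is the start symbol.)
GOTO(I, '*') = CLOSURE({ [A → αX.β] : [A → α.Xβ] ∈ I, X = '*' })

Items with dot before '*', with the dot advanced:
  [B → . * F] → [B → * . F]
Closure of the advanced items:
  [B → * . F] has the dot before F: add [F → . /], [F → . / num]

GOTO = { [B → * . F], [F → . / num], [F → . /] }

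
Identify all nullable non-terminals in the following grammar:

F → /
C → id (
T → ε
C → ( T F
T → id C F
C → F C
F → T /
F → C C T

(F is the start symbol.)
ε-productions: T → ε
So T is immediately nullable.
No further non-terminal can be added: every production for the remaining non-terminals contains a terminal or a non-nullable non-terminal.
Nullable = { 'T' }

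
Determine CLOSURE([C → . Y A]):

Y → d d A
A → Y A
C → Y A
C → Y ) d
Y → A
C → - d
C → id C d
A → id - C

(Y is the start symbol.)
Start with: [C → . Y A]
  [C → . Y A] has the dot before Y: add [Y → . d d A], [Y → . A]
  [Y → . A] has the dot before A: add [A → . Y A], [A → . id - C]
No further items can be added.

CLOSURE = { [A → . Y A], [A → . id - C], [C → . Y A], [Y → . A], [Y → . d d A] }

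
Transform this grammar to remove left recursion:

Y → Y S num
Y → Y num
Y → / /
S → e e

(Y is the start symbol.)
Y is directly left-recursive. The standard transformation for
  A → A α₁ | ... | A α_m | β₁ | ... | β_n
is
  A  → β₁ A' | ... | β_n A'
  A' → α₁ A' | ... | α_m A' | ε

Y → / / becomes Y → / / Y'
Y → Y S num becomes Y' → S num Y'
Y → Y num becomes Y' → num Y'
Add Y' → ε

Productions for other non-terminals are unchanged:
  S → e e

Resulting grammar:
Y → / / Y'
Y' → S num Y'
Y' → num Y'
Y' → ε
S → e e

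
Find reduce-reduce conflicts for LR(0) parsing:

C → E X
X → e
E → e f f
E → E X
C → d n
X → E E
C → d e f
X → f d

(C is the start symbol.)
Yes — I11: [C → E X .] vs [E → E X .]

Augment with C' → C and build the canonical LR(0) collection (I0 = CLOSURE({[C' → . C]}), then GOTO on every symbol after a dot until no new states appear). It has 17 states:
  I0: { [C → . E X], [C → . d e f], [C → . d n], [C' → . C], [E → . E X], [E → . e f f] }  — shift
  I1: { [C' → C .] }  — accept
  I2: { [C → E . X], [E → . E X], [E → . e f f], [E → E . X], [X → . E E], [X → . e], [X → . f d] }  — shift
  I3: { [C → d . e f], [C → d . n] }  — shift
  I4: { [E → e . f f] }  — shift
  I5: { [E → e f . f] }  — shift
  I6: { [E → e f f .] }  — reduce
  I7: { [C → d e . f] }  — shift
  I8: { [C → d n .] }  — reduce
  I9: { [C → d e f .] }  — reduce
  I10: { [E → . E X], [E → . e f f], [E → E . X], [X → . E E], [X → . e], [X → . f d], [X → E . E] }  — shift
  I11: { [C → E X .], [E → E X .] }  — 2 reduces
  I12: { [E → e . f f], [X → e .] }  — shift, reduce
  I13: { [X → f . d] }  — shift
  I14: { [X → f d .] }  — reduce
  I15: { [E → . E X], [E → . e f f], [E → E . X], [X → . E E], [X → . e], [X → . f d], [X → E . E], [X → E E .] }  — shift, reduce
  I16: { [E → E X .] }  — reduce

I11 contains complete items [C → E X .], [E → E X .] — reduce-reduce conflict.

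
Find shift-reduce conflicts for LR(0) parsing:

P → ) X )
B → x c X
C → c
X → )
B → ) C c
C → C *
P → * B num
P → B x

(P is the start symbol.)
A shift-reduce conflict occurs when an LR(0) state has both:
  - a complete (reduce) item [A → α .] (dot at the end), and
  - a shift item [B → β . c γ] (dot before a terminal).

Augment with P' → P and build the canonical LR(0) collection (I0 = CLOSURE({[P' → . P]}), then GOTO on every symbol after a dot until no new states appear). It has 19 states:
  I0: { [B → . ) C c], [B → . x c X], [P → . ) X )], [P → . * B num], [P → . B x], [P' → . P] }  — shift
  I1: { [B → ) . C c], [C → . C *], [C → . c], [P → ) . X )], [X → . )] }  — shift
  I2: { [B → . ) C c], [B → . x c X], [P → * . B num] }  — shift
  I3: { [P → B . x] }  — shift
  I4: { [P' → P .] }  — accept
  I5: { [B → x . c X] }  — shift
  I6: { [B → x c . X], [X → . )] }  — shift
  I7: { [X → ) .] }  — reduce
  I8: { [B → x c X .] }  — reduce
  I9: { [P → B x .] }  — reduce
  I10: { [B → ) . C c], [C → . C *], [C → . c] }  — shift
  I11: { [P → * B . num] }  — shift
  I12: { [P → * B num .] }  — reduce
  I13: { [B → ) C . c], [C → C . *] }  — shift
  I14: { [C → c .] }  — reduce
  I15: { [C → C * .] }  — reduce
  I16: { [B → ) C c .] }  — reduce
  I17: { [P → ) X . )] }  — shift
  I18: { [P → ) X ) .] }  — reduce

No state contains both a complete item and a shift item.

Answer: No shift-reduce conflicts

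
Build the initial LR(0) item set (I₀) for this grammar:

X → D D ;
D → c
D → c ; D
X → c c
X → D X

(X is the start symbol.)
{ [D → . c ; D], [D → . c], [X → . D D ;], [X → . D X], [X → . c c], [X' → . X] }

First, augment the grammar with X' → X
I₀ = CLOSURE({ [X' → . X] }):
  [X' → . X] has the dot before X: add [X → . D D ;], [X → . c c], [X → . D X]
  [X → . D D ;] has the dot before D: add [D → . c], [D → . c ; D]
No further items can be added.

I₀ = { [D → . c ; D], [D → . c], [X → . D D ;], [X → . D X], [X → . c c], [X' → . X] }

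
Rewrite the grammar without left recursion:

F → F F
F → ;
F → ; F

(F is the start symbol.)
F is directly left-recursive. The standard transformation for
  A → A α₁ | ... | A α_m | β₁ | ... | β_n
is
  A  → β₁ A' | ... | β_n A'
  A' → α₁ A' | ... | α_m A' | ε

F → ; becomes F → ; F'
F → ; F becomes F → ; F F'
F → F F becomes F' → F F'
Add F' → ε

Resulting grammar:
F → ; F'
F → ; F F'
F' → F F'
F' → ε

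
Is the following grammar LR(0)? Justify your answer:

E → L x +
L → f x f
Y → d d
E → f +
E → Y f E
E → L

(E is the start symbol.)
A grammar is LR(0) if no state in the canonical LR(0) collection has:
  - both a shift item (dot before a terminal) and a complete item (shift-reduce conflict), or
  - two or more complete items (reduce-reduce conflict; the accept item [E' → E .] counts as a complete item here).

Augment with E' → E and build the canonical LR(0) collection (I0 = CLOSURE({[E' → . E]}), then GOTO on every symbol after a dot until no new states appear). It has 14 states:
  I0: { [E → . L x +], [E → . L], [E → . Y f E], [E → . f +], [E' → . E], [L → . f x f], [Y → . d d] }  — shift
  I1: { [E' → E .] }  — accept
  I2: { [E → L . x +], [E → L .] }  — shift, reduce
  I3: { [E → Y . f E] }  — shift
  I4: { [Y → d . d] }  — shift
  I5: { [E → f . +], [L → f . x f] }  — shift
  I6: { [E → f + .] }  — reduce
  I7: { [L → f x . f] }  — shift
  I8: { [L → f x f .] }  — reduce
  I9: { [Y → d d .] }  — reduce
  I10: { [E → . L x +], [E → . L], [E → . Y f E], [E → . f +], [E → Y f . E], [L → . f x f], [Y → . d d] }  — shift
  I11: { [E → Y f E .] }  — reduce
  I12: { [E → L x . +] }  — shift
  I13: { [E → L x + .] }  — reduce

Conflict in state I2:
  Shift-reduce conflict between [E → L .] and [E → L . x +]
So the grammar is NOT LR(0).

Answer: No. Shift-reduce conflict between [E → L .] and [E → L . x +]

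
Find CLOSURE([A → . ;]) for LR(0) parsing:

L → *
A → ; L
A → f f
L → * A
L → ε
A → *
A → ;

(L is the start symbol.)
Start with: [A → . ;]
The dot precedes the terminal ';', so nothing is added.

CLOSURE = { [A → . ;] }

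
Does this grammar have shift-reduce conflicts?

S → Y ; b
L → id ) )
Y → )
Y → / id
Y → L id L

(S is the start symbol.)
No shift-reduce conflicts

A shift-reduce conflict occurs when an LR(0) state has both:
  - a complete (reduce) item [A → α .] (dot at the end), and
  - a shift item [B → β . c γ] (dot before a terminal).

Augment with S' → S and build the canonical LR(0) collection (I0 = CLOSURE({[S' → . S]}), then GOTO on every symbol after a dot until no new states appear). It has 14 states:
  I0: { [L → . id ) )], [S → . Y ; b], [S' → . S], [Y → . )], [Y → . / id], [Y → . L id L] }  — shift
  I1: { [Y → ) .] }  — reduce
  I2: { [Y → / . id] }  — shift
  I3: { [Y → L . id L] }  — shift
  I4: { [S' → S .] }  — accept
  I5: { [S → Y . ; b] }  — shift
  I6: { [L → id . ) )] }  — shift
  I7: { [L → id ) . )] }  — shift
  I8: { [L → id ) ) .] }  — reduce
  I9: { [S → Y ; . b] }  — shift
  I10: { [S → Y ; b .] }  — reduce
  I11: { [L → . id ) )], [Y → L id . L] }  — shift
  I12: { [Y → L id L .] }  — reduce
  I13: { [Y → / id .] }  — reduce

No state contains both a complete item and a shift item.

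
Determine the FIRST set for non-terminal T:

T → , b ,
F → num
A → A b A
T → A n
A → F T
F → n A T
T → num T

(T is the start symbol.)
To compute FIRST(T), examine every production with T on the left-hand side, reading each right-hand side left to right until a non-nullable symbol is reached.

FIRST sets of the other non-terminals involved (by the same procedure, iterated to a fixed point):
  FIRST(A) = { 'n', 'num' }

From T → , b ,:
  - ',' is a terminal: add ',' and stop
From T → A n:
  - A is a non-terminal: add FIRST(A) \ {ε} = { 'n', 'num' }
    A is not nullable, so stop
From T → num T:
  - num is a terminal: add 'num' and stop

Collecting: FIRST(T) = { ',', 'n', 'num' }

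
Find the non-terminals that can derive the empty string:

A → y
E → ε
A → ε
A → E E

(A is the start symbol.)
A non-terminal is nullable if it can derive ε (the empty string): either it has an ε-production, or it has a production whose right-hand side consists entirely of nullable non-terminals.

ε-productions: E → ε, A → ε
So E, A are immediately nullable.
Every non-terminal is now nullable.
Nullable = { 'A', 'E' }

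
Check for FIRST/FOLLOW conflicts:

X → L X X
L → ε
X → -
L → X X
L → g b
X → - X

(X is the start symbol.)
A FIRST/FOLLOW conflict occurs when a non-terminal N has a nullable alternative N → β (β ⇒* ε) and another alternative N → α with FIRST(α) ∩ FOLLOW(N) ≠ ∅: on such a lookahead the parser cannot decide between expanding α and letting N vanish via β.

Nullable non-terminals: L.
FIRST sets used below: FIRST(X) = { '-', 'g' }

L: nullable alternative(s) L → ε; FOLLOW(L) = { '-', 'g' }
  L → ε: FIRST \ {ε} = { } — this is the only nullable alternative, skip
  L → X X: FIRST \ {ε} = { '-', 'g' } — overlaps FOLLOW(L) on { '-', 'g' }: CONFLICT
  L → g b: FIRST \ {ε} = { 'g' } — overlaps FOLLOW(L) on { 'g' }: CONFLICT

X has no nullable alternative, so no FIRST/FOLLOW check is needed there.

So the grammar has 2 FIRST/FOLLOW conflicts (marked CONFLICT above).

Answer: Yes. L → X X with FOLLOW(L) on { '-', 'g' }; L → g b with FOLLOW(L) on { 'g' }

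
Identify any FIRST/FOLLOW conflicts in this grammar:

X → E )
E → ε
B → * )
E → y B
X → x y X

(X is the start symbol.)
No FIRST/FOLLOW conflicts.

Nullable non-terminals: E.

E: nullable alternative(s) E → ε; FOLLOW(E) = { ')' }
  E → ε: FIRST \ {ε} = { } — this is the only nullable alternative, skip
  E → y B: FIRST \ {ε} = { 'y' } — disjoint from FOLLOW(E)

B, X have no nullable alternative, so no FIRST/FOLLOW check is needed there.

No FIRST/FOLLOW conflicts found.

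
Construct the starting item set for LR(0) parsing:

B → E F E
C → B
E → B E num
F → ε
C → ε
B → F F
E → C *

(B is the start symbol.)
{ [B → . E F E], [B → . F F], [B' → . B], [C → . B], [C → .], [E → . B E num], [E → . C *], [F → .] }

First, augment the grammar with B' → B
I₀ = CLOSURE({ [B' → . B] }):
  [B' → . B] has the dot before B: add [B → . E F E], [B → . F F]
  [B → . E F E] has the dot before E: add [E → . B E num], [E → . C *]
  [B → . F F] has the dot before F: add [F → .]
  [E → . C *] has the dot before C: add [C → . B], [C → .]
No further items can be added.

I₀ = { [B → . E F E], [B → . F F], [B' → . B], [C → . B], [C → .], [E → . B E num], [E → . C *], [F → .] }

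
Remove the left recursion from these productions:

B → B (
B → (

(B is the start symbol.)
B → ( B'
B' → ( B'
B' → ε

B is directly left-recursive. The standard transformation for
  A → A α₁ | ... | A α_m | β₁ | ... | β_n
is
  A  → β₁ A' | ... | β_n A'
  A' → α₁ A' | ... | α_m A' | ε

B → ( becomes B → ( B'
B → B ( becomes B' → ( B'
Add B' → ε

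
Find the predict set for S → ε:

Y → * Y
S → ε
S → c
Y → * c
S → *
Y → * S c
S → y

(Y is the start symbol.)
{ 'c' }

PREDICT(S → ε) = (FIRST(RHS) \ {ε}) ∪ (FOLLOW(S) if ε ∈ FIRST(RHS), i.e. RHS ⇒* ε)
The right-hand side is ε (FIRST(ε) = { ε }), so the predict set is FOLLOW(S) = { 'c' }
PREDICT(S → ε) = { 'c' }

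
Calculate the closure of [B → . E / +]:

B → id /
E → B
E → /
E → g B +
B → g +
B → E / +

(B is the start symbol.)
{ [B → . E / +], [B → . g +], [B → . id /], [E → . /], [E → . B], [E → . g B +] }

Start with: [B → . E / +]
  [B → . E / +] has the dot before E: add [E → . B], [E → . /], [E → . g B +]
  [E → . B] has the dot before B: add [B → . id /], [B → . g +]
No further items can be added.

CLOSURE = { [B → . E / +], [B → . g +], [B → . id /], [E → . /], [E → . B], [E → . g B +] }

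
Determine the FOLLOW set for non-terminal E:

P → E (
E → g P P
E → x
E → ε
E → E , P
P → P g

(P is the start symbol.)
In P → E (: E is followed by '(', add FIRST('(') \ {ε} = { '(' }
In E → E , P: E is followed by ',' P, add FIRST(',' P) \ {ε} = { ',' }

Taking the union: FOLLOW(E) = { '(', ',' }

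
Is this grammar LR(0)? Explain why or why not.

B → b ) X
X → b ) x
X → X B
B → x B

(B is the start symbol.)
A grammar is LR(0) if no state in the canonical LR(0) collection has:
  - both a shift item (dot before a terminal) and a complete item (shift-reduce conflict), or
  - two or more complete items (reduce-reduce conflict; the accept item [B' → B .] counts as a complete item here).

Augment with B' → B and build the canonical LR(0) collection (I0 = CLOSURE({[B' → . B]}), then GOTO on every symbol after a dot until no new states appear). It has 11 states:
  I0: { [B → . b ) X], [B → . x B], [B' → . B] }  — shift
  I1: { [B' → B .] }  — accept
  I2: { [B → b . ) X] }  — shift
  I3: { [B → . b ) X], [B → . x B], [B → x . B] }  — shift
  I4: { [B → x B .] }  — reduce
  I5: { [B → b ) . X], [X → . X B], [X → . b ) x] }  — shift
  I6: { [B → . b ) X], [B → . x B], [B → b ) X .], [X → X . B] }  — shift, reduce
  I7: { [X → b . ) x] }  — shift
  I8: { [X → b ) . x] }  — shift
  I9: { [X → b ) x .] }  — reduce
  I10: { [X → X B .] }  — reduce

Conflict in state I6:
  Shift-reduce conflict between [B → b ) X .] and [B → . b ) X]
So the grammar is NOT LR(0).

Answer: No. Shift-reduce conflict between [B → b ) X .] and [B → . b ) X]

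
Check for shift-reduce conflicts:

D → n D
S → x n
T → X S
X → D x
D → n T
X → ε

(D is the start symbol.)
A shift-reduce conflict occurs when an LR(0) state has both:
  - a complete (reduce) item [A → α .] (dot at the end), and
  - a shift item [B → β . c γ] (dot before a terminal).

Augment with D' → D and build the canonical LR(0) collection (I0 = CLOSURE({[D' → . D]}), then GOTO on every symbol after a dot until no new states appear). It has 10 states:
  I0: { [D → . n D], [D → . n T], [D' → . D] }  — shift
  I1: { [D' → D .] }  — accept
  I2: { [D → . n D], [D → . n T], [D → n . D], [D → n . T], [T → . X S], [X → . D x], [X → .] }  — shift, reduce
  I3: { [D → n D .], [X → D . x] }  — shift, reduce
  I4: { [D → n T .] }  — reduce
  I5: { [S → . x n], [T → X . S] }  — shift
  I6: { [T → X S .] }  — reduce
  I7: { [S → x . n] }  — shift
  I8: { [S → x n .] }  — reduce
  I9: { [X → D x .] }  — reduce

I2 contains reduce item [X → .] and shift items [D → . n D], [D → . n T] — shift-reduce conflict.
I3 contains reduce item [D → n D .] and shift item [X → D . x] — shift-reduce conflict.

Answer: Yes — I2: [X → .] vs [D → . n D]; I3: [D → n D .] vs [X → D . x]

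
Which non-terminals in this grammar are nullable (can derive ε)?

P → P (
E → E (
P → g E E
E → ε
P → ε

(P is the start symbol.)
A non-terminal is nullable if it can derive ε (the empty string): either it has an ε-production, or it has a production whose right-hand side consists entirely of nullable non-terminals.

ε-productions: E → ε, P → ε
So E, P are immediately nullable.
Every non-terminal is now nullable.
Nullable = { 'E', 'P' }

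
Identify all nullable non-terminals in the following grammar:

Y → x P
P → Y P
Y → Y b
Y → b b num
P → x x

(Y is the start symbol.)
None

A non-terminal is nullable if it can derive ε (the empty string): either it has an ε-production, or it has a production whose right-hand side consists entirely of nullable non-terminals.

There are no ε-productions, so no non-terminal can derive ε.
No non-terminals are nullable.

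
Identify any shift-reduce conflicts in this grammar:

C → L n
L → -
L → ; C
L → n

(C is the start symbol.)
No shift-reduce conflicts

Augment with C' → C and build the canonical LR(0) collection (I0 = CLOSURE({[C' → . C]}), then GOTO on every symbol after a dot until no new states appear). It has 8 states:
  I0: { [C → . L n], [C' → . C], [L → . -], [L → . ; C], [L → . n] }  — shift
  I1: { [L → - .] }  — reduce
  I2: { [C → . L n], [L → . -], [L → . ; C], [L → . n], [L → ; . C] }  — shift
  I3: { [C' → C .] }  — accept
  I4: { [C → L . n] }  — shift
  I5: { [L → n .] }  — reduce
  I6: { [C → L n .] }  — reduce
  I7: { [L → ; C .] }  — reduce

No state contains both a complete item and a shift item.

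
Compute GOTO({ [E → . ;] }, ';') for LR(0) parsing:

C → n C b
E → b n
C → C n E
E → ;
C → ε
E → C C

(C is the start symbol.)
GOTO(I, ';') = CLOSURE({ [A → αX.β] : [A → α.Xβ] ∈ I, X = ';' })

Items with dot before ';', with the dot advanced:
  [E → . ;] → [E → ; .]
Closure adds nothing (no advanced item has the dot before a non-terminal).

GOTO = { [E → ; .] }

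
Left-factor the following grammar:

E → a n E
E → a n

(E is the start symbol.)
E → a n E'
E' → E
E' → ε

Left-factoring transforms A → αβ₁ | αβ₂ into A → αA' and A' → β₁ | β₂
(α is the longest common prefix among the alternatives). Repeat until
no nonterminal has two alternatives with a common prefix.

Round 1: E has alternatives sharing prefix 'a n'. Introduce E': E → a n E'
  Add: E' → E
  Add: E' → ε

No remaining common prefixes — done.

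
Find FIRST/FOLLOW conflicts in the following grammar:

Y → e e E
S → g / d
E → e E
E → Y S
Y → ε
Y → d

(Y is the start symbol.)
Nullable non-terminals: Y.

Y: nullable alternative(s) Y → ε; FOLLOW(Y) = { $, 'g' }
  Y → e e E: FIRST \ {ε} = { 'e' } — disjoint from FOLLOW(Y)
  Y → ε: FIRST \ {ε} = { } — this is the only nullable alternative, skip
  Y → d: FIRST \ {ε} = { 'd' } — disjoint from FOLLOW(Y)

E, S have no nullable alternative, so no FIRST/FOLLOW check is needed there.

No FIRST/FOLLOW conflicts found.

Answer: No FIRST/FOLLOW conflicts.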